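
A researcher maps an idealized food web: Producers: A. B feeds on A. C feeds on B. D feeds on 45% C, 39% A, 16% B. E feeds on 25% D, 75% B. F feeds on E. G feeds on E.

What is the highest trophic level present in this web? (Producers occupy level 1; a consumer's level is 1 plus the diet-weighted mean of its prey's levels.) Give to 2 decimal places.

4.27

B: 1 + 1 = 2
C: 1 + 2 = 3
D: 1 + (0.45×3 + 0.39×1 + 0.16×2) = 3.06
E: 1 + (0.25×3.06 + 0.75×2) = 3.265
F: 1 + 3.265 = 4.265
G: 1 + 3.265 = 4.265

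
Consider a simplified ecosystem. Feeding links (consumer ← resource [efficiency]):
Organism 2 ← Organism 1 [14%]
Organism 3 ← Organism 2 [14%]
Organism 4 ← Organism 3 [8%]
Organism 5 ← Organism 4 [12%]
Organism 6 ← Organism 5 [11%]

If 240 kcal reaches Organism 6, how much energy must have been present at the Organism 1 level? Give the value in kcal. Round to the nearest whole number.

Cumulative transfer efficiency: 0.14 × 0.14 × 0.08 × 0.12 × 0.11 = 0.0000206976
Organism 1 energy = 240 / 0.0000206976 = 11595547 kcal

11595547 kcal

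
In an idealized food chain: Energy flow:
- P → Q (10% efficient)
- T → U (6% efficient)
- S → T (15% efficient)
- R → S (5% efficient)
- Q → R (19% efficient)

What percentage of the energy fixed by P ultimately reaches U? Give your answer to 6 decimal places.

Product of link efficiencies: 0.1 × 0.19 × 0.05 × 0.15 × 0.06 = 0.00000855
As a percentage: 0.00000855 × 100 = 0.000855%

0.000855%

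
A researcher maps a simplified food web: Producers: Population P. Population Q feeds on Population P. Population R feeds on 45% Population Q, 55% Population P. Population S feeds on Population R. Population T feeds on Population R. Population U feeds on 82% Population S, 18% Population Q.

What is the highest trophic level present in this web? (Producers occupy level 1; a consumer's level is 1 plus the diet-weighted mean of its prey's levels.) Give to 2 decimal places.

4.19

Population Q: 1 + 1 = 2
Population R: 1 + (0.45×2 + 0.55×1) = 2.45
Population S: 1 + 2.45 = 3.45
Population T: 1 + 2.45 = 3.45
Population U: 1 + (0.82×3.45 + 0.18×2) = 4.189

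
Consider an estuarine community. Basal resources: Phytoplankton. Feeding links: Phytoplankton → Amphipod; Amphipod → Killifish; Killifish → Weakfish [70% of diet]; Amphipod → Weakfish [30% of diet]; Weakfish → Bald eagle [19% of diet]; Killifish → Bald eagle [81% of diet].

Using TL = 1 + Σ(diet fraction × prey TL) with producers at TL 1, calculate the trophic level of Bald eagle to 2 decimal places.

Amphipod: 1 + 1 = 2
Killifish: 1 + 2 = 3
Weakfish: 1 + (0.7×3 + 0.3×2) = 3.7
Bald eagle: 1 + (0.19×3.7 + 0.81×3) = 4.133

4.13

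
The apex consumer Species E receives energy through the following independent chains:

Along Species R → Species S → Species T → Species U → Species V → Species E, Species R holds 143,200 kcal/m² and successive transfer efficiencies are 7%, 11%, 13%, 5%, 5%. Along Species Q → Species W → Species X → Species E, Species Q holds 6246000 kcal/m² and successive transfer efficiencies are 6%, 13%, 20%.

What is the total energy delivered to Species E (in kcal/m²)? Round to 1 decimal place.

Via Species R: 143200 × 0.07 × 0.11 × 0.13 × 0.05 × 0.05 = 0.358358 kcal/m²
Via Species Q: 6246000 × 0.06 × 0.13 × 0.2 = 9743.76 kcal/m²
Total at Species E: 0.358358 + 9743.76 = 9744.118358 kcal/m²

9744.1 kcal/m²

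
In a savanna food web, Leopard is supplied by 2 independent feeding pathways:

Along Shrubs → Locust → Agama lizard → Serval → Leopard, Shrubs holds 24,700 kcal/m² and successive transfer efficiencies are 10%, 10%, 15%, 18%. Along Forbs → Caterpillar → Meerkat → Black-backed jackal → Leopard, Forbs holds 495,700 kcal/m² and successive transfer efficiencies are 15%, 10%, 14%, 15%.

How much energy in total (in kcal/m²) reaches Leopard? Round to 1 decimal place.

Via Shrubs: 24700 × 0.1 × 0.1 × 0.15 × 0.18 = 6.669 kcal/m²
Via Forbs: 495700 × 0.15 × 0.1 × 0.14 × 0.15 = 156.1455 kcal/m²
Total at Leopard: 6.669 + 156.1455 = 162.8145 kcal/m²

162.8 kcal/m²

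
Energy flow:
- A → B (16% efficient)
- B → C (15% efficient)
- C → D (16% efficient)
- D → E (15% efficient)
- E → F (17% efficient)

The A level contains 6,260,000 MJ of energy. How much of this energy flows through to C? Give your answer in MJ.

150240 MJ

B: 6260000 × 0.16 = 1001600 MJ
C: 1001600 × 0.15 = 150240 MJ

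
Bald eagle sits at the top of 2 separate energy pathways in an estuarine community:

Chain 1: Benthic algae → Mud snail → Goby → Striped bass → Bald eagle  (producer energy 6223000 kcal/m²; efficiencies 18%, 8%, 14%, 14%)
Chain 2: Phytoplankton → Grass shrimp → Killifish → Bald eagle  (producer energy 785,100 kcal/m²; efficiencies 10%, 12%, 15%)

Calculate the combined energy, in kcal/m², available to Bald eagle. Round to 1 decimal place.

Chain 1: 6223000 × 0.18 × 0.08 × 0.14 × 0.14 = 1756.37952 kcal/m²
Chain 2: 785100 × 0.1 × 0.12 × 0.15 = 1413.18 kcal/m²
Total at Bald eagle: 1756.37952 + 1413.18 = 3169.55952 kcal/m²

3169.6 kcal/m²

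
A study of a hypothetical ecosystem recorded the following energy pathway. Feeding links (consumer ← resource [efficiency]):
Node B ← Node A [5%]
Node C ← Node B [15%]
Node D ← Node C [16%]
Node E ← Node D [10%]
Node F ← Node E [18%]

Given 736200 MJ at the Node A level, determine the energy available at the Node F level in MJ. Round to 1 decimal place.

15.9 MJ

Node B: 736200 × 0.05 = 36810 MJ
Node C: 36810 × 0.15 = 5521.5 MJ
Node D: 5521.5 × 0.16 = 883.44 MJ
Node E: 883.44 × 0.1 = 88.344 MJ
Node F: 88.344 × 0.18 = 15.90192 MJ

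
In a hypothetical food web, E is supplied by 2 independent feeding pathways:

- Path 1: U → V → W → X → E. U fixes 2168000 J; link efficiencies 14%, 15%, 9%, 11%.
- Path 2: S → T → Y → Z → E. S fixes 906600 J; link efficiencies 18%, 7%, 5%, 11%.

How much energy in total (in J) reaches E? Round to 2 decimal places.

Path 1: 2168000 × 0.14 × 0.15 × 0.09 × 0.11 = 450.7272 J
Path 2: 906600 × 0.18 × 0.07 × 0.05 × 0.11 = 62.82738 J
Total at E: 450.7272 + 62.82738 = 513.55458 J

513.55 J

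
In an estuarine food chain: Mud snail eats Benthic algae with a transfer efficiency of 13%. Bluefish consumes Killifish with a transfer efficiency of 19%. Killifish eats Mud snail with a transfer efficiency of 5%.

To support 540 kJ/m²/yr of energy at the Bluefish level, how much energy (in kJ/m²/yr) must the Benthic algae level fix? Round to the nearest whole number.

Cumulative transfer efficiency: 0.13 × 0.05 × 0.19 = 0.001235
Benthic algae energy = 540 / 0.001235 = 437247 kJ/m²/yr

437247 kJ/m²/yr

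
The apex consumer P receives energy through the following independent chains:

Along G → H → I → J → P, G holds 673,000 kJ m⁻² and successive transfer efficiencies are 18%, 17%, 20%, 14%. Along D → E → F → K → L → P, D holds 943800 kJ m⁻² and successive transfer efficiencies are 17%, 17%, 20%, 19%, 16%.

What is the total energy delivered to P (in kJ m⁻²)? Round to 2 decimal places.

Via G: 673000 × 0.18 × 0.17 × 0.2 × 0.14 = 576.6264 kJ m⁻²
Via D: 943800 × 0.17 × 0.17 × 0.2 × 0.19 × 0.16 = 165.8369856 kJ m⁻²
Total at P: 576.6264 + 165.8369856 = 742.4633856 kJ m⁻²

742.46 kJ m⁻²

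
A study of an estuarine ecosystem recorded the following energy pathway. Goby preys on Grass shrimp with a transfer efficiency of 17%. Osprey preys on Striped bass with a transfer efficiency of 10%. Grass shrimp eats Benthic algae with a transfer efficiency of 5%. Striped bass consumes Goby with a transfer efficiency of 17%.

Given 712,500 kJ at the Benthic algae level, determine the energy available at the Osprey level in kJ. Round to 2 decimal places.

102.96 kJ

Grass shrimp: 712500 × 0.05 = 35625 kJ
Goby: 35625 × 0.17 = 6056.25 kJ
Striped bass: 6056.25 × 0.17 = 1029.5625 kJ
Osprey: 1029.5625 × 0.1 = 102.95625 kJ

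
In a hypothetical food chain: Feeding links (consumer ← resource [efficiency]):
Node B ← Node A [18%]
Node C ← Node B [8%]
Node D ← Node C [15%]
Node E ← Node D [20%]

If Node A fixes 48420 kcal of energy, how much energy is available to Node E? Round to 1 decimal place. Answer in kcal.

20.9 kcal

Node B: 48420 × 0.18 = 8715.6 kcal
Node C: 8715.6 × 0.08 = 697.248 kcal
Node D: 697.248 × 0.15 = 104.5872 kcal
Node E: 104.5872 × 0.2 = 20.91744 kcal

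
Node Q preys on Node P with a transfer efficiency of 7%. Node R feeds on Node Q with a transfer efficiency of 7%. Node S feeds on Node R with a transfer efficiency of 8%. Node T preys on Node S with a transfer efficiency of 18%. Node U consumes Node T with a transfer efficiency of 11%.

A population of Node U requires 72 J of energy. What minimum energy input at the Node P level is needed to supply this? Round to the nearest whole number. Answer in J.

Cumulative transfer efficiency: 0.07 × 0.07 × 0.08 × 0.18 × 0.11 = 0.0000077616
Node P energy = 72 / 0.0000077616 = 9276438 J

9276438 J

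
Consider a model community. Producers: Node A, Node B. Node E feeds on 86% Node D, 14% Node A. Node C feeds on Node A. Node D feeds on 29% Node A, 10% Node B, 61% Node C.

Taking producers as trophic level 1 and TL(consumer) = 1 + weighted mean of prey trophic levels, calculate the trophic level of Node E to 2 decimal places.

Node C: 1 + 1 = 2
Node D: 1 + (0.29×1 + 0.1×1 + 0.61×2) = 2.61
Node E: 1 + (0.86×2.61 + 0.14×1) = 3.3846

3.38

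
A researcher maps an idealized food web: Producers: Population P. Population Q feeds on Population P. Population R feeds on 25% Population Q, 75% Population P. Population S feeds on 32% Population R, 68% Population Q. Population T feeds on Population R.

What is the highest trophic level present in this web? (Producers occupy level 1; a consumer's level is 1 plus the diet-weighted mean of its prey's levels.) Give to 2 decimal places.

3.25

Population Q: 1 + 1 = 2
Population R: 1 + (0.25×2 + 0.75×1) = 2.25
Population S: 1 + (0.32×2.25 + 0.68×2) = 3.08
Population T: 1 + 2.25 = 3.25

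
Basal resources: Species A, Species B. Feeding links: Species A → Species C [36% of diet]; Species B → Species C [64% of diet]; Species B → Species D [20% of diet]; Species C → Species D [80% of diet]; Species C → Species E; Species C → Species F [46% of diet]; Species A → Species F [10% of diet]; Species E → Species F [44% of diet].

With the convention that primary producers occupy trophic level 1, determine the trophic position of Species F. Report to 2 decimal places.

Species C: 1 + (0.36×1 + 0.64×1) = 2
Species D: 1 + (0.2×1 + 0.8×2) = 2.8
Species E: 1 + 2 = 3
Species F: 1 + (0.46×2 + 0.1×1 + 0.44×3) = 3.34

3.34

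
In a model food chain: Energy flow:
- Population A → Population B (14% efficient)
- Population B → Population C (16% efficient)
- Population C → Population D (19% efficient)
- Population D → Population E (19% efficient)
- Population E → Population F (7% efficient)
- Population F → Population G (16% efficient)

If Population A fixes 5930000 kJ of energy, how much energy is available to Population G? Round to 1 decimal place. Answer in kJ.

Population B: 5930000 × 0.14 = 830200 kJ
Population C: 830200 × 0.16 = 132832 kJ
Population D: 132832 × 0.19 = 25238.08 kJ
Population E: 25238.08 × 0.19 = 4795.2352 kJ
Population F: 4795.2352 × 0.07 = 335.666464 kJ
Population G: 335.666464 × 0.16 = 53.70663424 kJ

53.7 kJ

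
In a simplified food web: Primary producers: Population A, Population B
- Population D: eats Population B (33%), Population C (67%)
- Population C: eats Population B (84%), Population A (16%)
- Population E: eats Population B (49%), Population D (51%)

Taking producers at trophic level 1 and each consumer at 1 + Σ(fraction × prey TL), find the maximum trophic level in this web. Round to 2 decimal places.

2.85

Population C: 1 + (0.84×1 + 0.16×1) = 2
Population D: 1 + (0.33×1 + 0.67×2) = 2.67
Population E: 1 + (0.49×1 + 0.51×2.67) = 2.8517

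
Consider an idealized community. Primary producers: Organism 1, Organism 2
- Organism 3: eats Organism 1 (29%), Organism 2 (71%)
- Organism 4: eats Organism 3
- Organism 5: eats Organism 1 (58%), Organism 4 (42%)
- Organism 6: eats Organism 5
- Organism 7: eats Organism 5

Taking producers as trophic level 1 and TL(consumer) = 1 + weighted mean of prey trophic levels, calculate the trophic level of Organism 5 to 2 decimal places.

Organism 3: 1 + (0.29×1 + 0.71×1) = 2
Organism 4: 1 + 2 = 3
Organism 5: 1 + (0.58×1 + 0.42×3) = 2.84
Organism 6: 1 + 2.84 = 3.84
Organism 7: 1 + 2.84 = 3.84

2.84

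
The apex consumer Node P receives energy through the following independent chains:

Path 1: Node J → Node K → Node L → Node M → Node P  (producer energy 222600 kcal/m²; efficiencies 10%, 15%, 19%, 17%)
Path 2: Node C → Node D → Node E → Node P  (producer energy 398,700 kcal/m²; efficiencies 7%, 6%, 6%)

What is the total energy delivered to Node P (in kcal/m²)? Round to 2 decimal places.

Path 1: 222600 × 0.1 × 0.15 × 0.19 × 0.17 = 107.8497 kcal/m²
Path 2: 398700 × 0.07 × 0.06 × 0.06 = 100.4724 kcal/m²
Total at Node P: 107.8497 + 100.4724 = 208.3221 kcal/m²

208.32 kcal/m²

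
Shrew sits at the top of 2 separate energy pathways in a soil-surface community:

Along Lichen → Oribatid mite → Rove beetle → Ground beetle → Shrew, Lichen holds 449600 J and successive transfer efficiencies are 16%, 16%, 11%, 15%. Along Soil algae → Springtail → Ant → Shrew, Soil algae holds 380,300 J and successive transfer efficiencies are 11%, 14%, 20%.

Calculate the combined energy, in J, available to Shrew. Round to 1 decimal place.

Via Lichen: 449600 × 0.16 × 0.16 × 0.11 × 0.15 = 189.91104 J
Via Soil algae: 380300 × 0.11 × 0.14 × 0.2 = 1171.324 J
Total at Shrew: 189.91104 + 1171.324 = 1361.23504 J

1361.2 J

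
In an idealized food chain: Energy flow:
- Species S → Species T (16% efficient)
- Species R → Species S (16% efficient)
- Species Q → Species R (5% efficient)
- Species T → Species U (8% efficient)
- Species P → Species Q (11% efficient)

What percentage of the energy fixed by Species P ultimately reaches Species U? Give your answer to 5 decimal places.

Product of link efficiencies: 0.11 × 0.05 × 0.16 × 0.16 × 0.08 = 0.000011264
As a percentage: 0.000011264 × 100 = 0.00113%

0.00113%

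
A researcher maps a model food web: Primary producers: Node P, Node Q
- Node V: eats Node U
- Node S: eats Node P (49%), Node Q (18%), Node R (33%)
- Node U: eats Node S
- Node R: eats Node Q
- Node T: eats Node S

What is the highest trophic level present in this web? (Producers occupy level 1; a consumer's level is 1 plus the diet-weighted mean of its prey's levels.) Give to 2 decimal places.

4.33

Node R: 1 + 1 = 2
Node S: 1 + (0.49×1 + 0.18×1 + 0.33×2) = 2.33
Node T: 1 + 2.33 = 3.33
Node U: 1 + 2.33 = 3.33
Node V: 1 + 3.33 = 4.33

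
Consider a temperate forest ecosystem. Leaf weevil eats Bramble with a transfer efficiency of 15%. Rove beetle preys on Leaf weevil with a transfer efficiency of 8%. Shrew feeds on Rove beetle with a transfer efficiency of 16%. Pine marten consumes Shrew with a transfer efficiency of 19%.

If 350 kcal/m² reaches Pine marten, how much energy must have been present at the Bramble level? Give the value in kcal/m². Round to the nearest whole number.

Cumulative transfer efficiency: 0.15 × 0.08 × 0.16 × 0.19 = 0.0003648
Bramble energy = 350 / 0.0003648 = 959430 kcal/m²

959430 kcal/m²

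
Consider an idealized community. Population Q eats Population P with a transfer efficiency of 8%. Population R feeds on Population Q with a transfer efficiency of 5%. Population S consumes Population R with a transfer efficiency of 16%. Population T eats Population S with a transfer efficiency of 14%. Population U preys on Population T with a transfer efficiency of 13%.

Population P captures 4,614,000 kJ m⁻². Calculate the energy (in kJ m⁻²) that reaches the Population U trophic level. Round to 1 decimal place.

Population Q: 4614000 × 0.08 = 369120 kJ m⁻²
Population R: 369120 × 0.05 = 18456 kJ m⁻²
Population S: 18456 × 0.16 = 2952.96 kJ m⁻²
Population T: 2952.96 × 0.14 = 413.4144 kJ m⁻²
Population U: 413.4144 × 0.13 = 53.743872 kJ m⁻²

53.7 kJ m⁻²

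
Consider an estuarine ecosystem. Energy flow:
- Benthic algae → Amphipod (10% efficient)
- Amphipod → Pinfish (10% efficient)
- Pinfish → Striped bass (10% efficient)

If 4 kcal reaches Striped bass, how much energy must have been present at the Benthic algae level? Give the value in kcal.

4000 kcal

Cumulative transfer efficiency: 0.1 × 0.1 × 0.1 = 0.001
Benthic algae energy = 4 / 0.001 = 4000 kcal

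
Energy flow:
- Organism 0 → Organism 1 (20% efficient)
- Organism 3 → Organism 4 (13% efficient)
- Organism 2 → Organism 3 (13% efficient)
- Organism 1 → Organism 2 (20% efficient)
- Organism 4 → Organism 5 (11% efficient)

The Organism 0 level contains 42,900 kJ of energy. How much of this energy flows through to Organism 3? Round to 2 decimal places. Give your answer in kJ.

223.08 kJ

Organism 1: 42900 × 0.2 = 8580 kJ
Organism 2: 8580 × 0.2 = 1716 kJ
Organism 3: 1716 × 0.13 = 223.08 kJ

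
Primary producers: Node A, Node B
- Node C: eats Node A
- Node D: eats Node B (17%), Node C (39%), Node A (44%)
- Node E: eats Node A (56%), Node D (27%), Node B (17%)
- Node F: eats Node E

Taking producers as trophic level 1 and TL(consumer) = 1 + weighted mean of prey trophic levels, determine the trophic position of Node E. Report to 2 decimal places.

2.38

Node C: 1 + 1 = 2
Node D: 1 + (0.17×1 + 0.39×2 + 0.44×1) = 2.39
Node E: 1 + (0.56×1 + 0.27×2.39 + 0.17×1) = 2.3753
Node F: 1 + 2.3753 = 3.3753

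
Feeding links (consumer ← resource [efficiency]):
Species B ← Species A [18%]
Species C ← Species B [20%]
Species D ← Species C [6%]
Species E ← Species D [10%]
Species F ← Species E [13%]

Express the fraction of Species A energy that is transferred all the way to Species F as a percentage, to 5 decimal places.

0.00281%

Product of link efficiencies: 0.18 × 0.2 × 0.06 × 0.1 × 0.13 = 0.00002808
As a percentage: 0.00002808 × 100 = 0.00281%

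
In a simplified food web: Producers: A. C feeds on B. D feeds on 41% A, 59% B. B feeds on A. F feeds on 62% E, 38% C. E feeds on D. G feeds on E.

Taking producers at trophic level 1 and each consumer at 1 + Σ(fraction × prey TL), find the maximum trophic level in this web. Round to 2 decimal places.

4.59

B: 1 + 1 = 2
C: 1 + 2 = 3
D: 1 + (0.41×1 + 0.59×2) = 2.59
E: 1 + 2.59 = 3.59
F: 1 + (0.62×3.59 + 0.38×3) = 4.3658
G: 1 + 3.59 = 4.59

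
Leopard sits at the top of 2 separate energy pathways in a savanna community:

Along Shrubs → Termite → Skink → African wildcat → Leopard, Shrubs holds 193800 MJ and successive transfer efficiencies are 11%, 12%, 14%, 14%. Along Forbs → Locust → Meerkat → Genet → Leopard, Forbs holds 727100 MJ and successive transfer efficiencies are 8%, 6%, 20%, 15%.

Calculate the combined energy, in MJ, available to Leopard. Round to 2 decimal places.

154.84 MJ

Via Shrubs: 193800 × 0.11 × 0.12 × 0.14 × 0.14 = 50.139936 MJ
Via Forbs: 727100 × 0.08 × 0.06 × 0.2 × 0.15 = 104.7024 MJ
Total at Leopard: 50.139936 + 104.7024 = 154.842336 MJ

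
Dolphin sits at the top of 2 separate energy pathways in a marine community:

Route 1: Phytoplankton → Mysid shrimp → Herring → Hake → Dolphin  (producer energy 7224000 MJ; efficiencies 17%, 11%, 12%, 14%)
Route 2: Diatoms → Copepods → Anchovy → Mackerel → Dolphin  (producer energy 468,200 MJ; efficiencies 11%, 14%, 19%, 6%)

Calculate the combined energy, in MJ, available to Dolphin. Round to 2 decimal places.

Route 1: 7224000 × 0.17 × 0.11 × 0.12 × 0.14 = 2269.49184 MJ
Route 2: 468200 × 0.11 × 0.14 × 0.19 × 0.06 = 82.197192 MJ
Total at Dolphin: 2269.49184 + 82.197192 = 2351.689032 MJ

2351.69 MJ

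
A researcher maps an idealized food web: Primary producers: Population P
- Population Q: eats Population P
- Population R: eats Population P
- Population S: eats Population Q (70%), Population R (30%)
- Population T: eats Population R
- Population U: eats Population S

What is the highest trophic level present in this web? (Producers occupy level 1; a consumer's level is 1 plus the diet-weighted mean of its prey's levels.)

4

Population Q: 1 + 1 = 2
Population R: 1 + 1 = 2
Population S: 1 + (0.7×2 + 0.3×2) = 3
Population T: 1 + 2 = 3
Population U: 1 + 3 = 4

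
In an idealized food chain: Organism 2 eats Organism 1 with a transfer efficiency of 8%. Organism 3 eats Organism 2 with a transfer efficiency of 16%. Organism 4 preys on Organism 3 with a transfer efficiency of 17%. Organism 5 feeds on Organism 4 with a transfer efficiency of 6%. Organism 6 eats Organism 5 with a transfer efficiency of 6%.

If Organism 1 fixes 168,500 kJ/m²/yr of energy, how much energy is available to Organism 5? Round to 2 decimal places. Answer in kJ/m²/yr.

Organism 2: 168500 × 0.08 = 13480 kJ/m²/yr
Organism 3: 13480 × 0.16 = 2156.8 kJ/m²/yr
Organism 4: 2156.8 × 0.17 = 366.656 kJ/m²/yr
Organism 5: 366.656 × 0.06 = 21.99936 kJ/m²/yr

22.00 kJ/m²/yr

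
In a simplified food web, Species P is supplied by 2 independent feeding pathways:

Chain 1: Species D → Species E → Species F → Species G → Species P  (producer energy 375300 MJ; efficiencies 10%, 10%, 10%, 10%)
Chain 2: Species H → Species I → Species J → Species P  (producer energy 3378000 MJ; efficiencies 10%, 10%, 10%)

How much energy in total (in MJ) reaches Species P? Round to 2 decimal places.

Chain 1: 375300 × 0.1 × 0.1 × 0.1 × 0.1 = 37.53 MJ
Chain 2: 3378000 × 0.1 × 0.1 × 0.1 = 3378 MJ
Total at Species P: 37.53 + 3378 = 3415.53 MJ

3415.53 MJ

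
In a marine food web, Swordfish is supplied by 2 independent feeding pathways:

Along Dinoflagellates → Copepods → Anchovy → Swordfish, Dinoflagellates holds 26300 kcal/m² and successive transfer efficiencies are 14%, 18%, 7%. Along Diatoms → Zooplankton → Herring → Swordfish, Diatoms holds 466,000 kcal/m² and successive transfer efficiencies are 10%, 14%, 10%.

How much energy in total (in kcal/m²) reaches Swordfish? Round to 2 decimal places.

Via Dinoflagellates: 26300 × 0.14 × 0.18 × 0.07 = 46.3932 kcal/m²
Via Diatoms: 466000 × 0.1 × 0.14 × 0.1 = 652.4 kcal/m²
Total at Swordfish: 46.3932 + 652.4 = 698.7932 kcal/m²

698.79 kcal/m²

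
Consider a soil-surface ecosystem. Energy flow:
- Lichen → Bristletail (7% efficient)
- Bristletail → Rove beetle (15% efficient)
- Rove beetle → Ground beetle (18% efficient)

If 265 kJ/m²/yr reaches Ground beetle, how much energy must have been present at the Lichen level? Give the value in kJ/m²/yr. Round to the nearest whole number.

Cumulative transfer efficiency: 0.07 × 0.15 × 0.18 = 0.00189
Lichen energy = 265 / 0.00189 = 140212 kJ/m²/yr

140212 kJ/m²/yr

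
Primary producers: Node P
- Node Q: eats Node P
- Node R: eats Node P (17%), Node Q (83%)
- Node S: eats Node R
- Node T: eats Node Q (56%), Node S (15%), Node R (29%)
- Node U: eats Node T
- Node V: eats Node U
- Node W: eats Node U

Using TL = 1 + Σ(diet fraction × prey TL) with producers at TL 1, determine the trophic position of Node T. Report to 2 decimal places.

Node Q: 1 + 1 = 2
Node R: 1 + (0.17×1 + 0.83×2) = 2.83
Node S: 1 + 2.83 = 3.83
Node T: 1 + (0.56×2 + 0.15×3.83 + 0.29×2.83) = 3.5152
Node U: 1 + 3.5152 = 4.5152
Node V: 1 + 4.5152 = 5.5152
Node W: 1 + 4.5152 = 5.5152

3.52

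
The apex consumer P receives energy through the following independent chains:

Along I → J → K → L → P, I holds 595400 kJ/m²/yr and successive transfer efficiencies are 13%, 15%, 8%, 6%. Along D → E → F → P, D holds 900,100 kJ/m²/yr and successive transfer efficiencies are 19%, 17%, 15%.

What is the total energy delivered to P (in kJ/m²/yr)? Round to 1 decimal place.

4416.7 kJ/m²/yr

Via I: 595400 × 0.13 × 0.15 × 0.08 × 0.06 = 55.72944 kJ/m²/yr
Via D: 900100 × 0.19 × 0.17 × 0.15 = 4360.9845 kJ/m²/yr
Total at P: 55.72944 + 4360.9845 = 4416.71394 kJ/m²/yr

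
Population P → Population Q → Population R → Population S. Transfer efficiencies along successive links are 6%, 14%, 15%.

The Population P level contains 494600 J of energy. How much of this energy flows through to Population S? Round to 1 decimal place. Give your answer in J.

Population Q: 494600 × 0.06 = 29676 J
Population R: 29676 × 0.14 = 4154.64 J
Population S: 4154.64 × 0.15 = 623.196 J

623.2 J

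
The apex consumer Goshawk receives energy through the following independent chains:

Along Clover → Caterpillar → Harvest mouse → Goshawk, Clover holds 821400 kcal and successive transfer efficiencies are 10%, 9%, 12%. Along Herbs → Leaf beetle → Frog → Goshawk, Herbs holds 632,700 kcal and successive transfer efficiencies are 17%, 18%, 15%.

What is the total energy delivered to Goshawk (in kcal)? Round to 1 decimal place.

3791.2 kcal

Via Clover: 821400 × 0.1 × 0.09 × 0.12 = 887.112 kcal
Via Herbs: 632700 × 0.17 × 0.18 × 0.15 = 2904.093 kcal
Total at Goshawk: 887.112 + 2904.093 = 3791.205 kcal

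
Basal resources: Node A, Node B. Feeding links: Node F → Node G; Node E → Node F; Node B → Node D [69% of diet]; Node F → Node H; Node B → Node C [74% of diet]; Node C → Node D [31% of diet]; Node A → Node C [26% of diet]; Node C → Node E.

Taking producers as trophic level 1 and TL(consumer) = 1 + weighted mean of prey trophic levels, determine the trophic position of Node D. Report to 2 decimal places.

Node C: 1 + (0.26×1 + 0.74×1) = 2
Node D: 1 + (0.69×1 + 0.31×2) = 2.31
Node E: 1 + 2 = 3
Node F: 1 + 3 = 4
Node G: 1 + 4 = 5
Node H: 1 + 4 = 5

2.31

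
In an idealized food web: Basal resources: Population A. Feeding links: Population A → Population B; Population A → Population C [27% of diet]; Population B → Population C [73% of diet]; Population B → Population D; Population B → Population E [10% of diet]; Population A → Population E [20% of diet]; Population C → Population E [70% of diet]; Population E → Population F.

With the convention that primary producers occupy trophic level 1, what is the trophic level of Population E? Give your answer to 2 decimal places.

3.31

Population B: 1 + 1 = 2
Population C: 1 + (0.27×1 + 0.73×2) = 2.73
Population D: 1 + 2 = 3
Population E: 1 + (0.1×2 + 0.2×1 + 0.7×2.73) = 3.311
Population F: 1 + 3.311 = 4.311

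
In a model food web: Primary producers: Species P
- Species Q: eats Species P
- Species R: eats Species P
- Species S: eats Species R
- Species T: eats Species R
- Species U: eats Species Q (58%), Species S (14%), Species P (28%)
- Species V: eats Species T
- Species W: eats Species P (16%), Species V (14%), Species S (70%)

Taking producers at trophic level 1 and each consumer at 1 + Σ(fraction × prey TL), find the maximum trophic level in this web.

Species Q: 1 + 1 = 2
Species R: 1 + 1 = 2
Species S: 1 + 2 = 3
Species T: 1 + 2 = 3
Species U: 1 + (0.58×2 + 0.14×3 + 0.28×1) = 2.86
Species V: 1 + 3 = 4
Species W: 1 + (0.16×1 + 0.14×4 + 0.7×3) = 3.82

4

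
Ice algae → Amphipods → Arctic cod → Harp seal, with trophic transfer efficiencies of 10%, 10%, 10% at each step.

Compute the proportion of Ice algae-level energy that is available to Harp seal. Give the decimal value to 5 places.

0.00100

Product of link efficiencies: 0.1 × 0.1 × 0.1 = 0.001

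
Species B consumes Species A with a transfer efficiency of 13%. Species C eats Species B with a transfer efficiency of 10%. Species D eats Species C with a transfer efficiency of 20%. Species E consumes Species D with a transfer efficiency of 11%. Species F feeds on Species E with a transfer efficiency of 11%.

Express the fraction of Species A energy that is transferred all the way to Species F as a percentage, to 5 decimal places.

0.00315%

Product of link efficiencies: 0.13 × 0.1 × 0.2 × 0.11 × 0.11 = 0.00003146
As a percentage: 0.00003146 × 100 = 0.00315%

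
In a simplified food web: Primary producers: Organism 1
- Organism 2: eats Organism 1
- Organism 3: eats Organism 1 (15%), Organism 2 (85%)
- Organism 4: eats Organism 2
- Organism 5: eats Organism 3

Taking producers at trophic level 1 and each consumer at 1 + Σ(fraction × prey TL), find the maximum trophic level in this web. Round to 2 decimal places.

Organism 2: 1 + 1 = 2
Organism 3: 1 + (0.15×1 + 0.85×2) = 2.85
Organism 4: 1 + 2 = 3
Organism 5: 1 + 2.85 = 3.85

3.85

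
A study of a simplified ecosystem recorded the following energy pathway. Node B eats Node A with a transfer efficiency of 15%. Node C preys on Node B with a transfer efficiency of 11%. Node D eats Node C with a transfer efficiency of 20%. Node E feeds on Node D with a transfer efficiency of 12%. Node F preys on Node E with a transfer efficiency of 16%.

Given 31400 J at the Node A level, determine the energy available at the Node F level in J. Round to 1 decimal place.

2.0 J

Node B: 31400 × 0.15 = 4710 J
Node C: 4710 × 0.11 = 518.1 J
Node D: 518.1 × 0.2 = 103.62 J
Node E: 103.62 × 0.12 = 12.4344 J
Node F: 12.4344 × 0.16 = 1.989504 J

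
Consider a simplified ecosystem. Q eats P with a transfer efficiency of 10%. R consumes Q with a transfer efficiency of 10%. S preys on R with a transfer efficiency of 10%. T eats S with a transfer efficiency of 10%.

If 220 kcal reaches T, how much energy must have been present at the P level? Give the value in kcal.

2200000 kcal

Cumulative transfer efficiency: 0.1 × 0.1 × 0.1 × 0.1 = 0.0001
P energy = 220 / 0.0001 = 2200000 kcal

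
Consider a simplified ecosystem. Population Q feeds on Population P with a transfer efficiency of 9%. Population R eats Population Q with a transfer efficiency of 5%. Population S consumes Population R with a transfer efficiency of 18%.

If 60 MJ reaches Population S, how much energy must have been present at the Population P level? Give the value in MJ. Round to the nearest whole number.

Cumulative transfer efficiency: 0.09 × 0.05 × 0.18 = 0.00081
Population P energy = 60 / 0.00081 = 74074 MJ

74074 MJ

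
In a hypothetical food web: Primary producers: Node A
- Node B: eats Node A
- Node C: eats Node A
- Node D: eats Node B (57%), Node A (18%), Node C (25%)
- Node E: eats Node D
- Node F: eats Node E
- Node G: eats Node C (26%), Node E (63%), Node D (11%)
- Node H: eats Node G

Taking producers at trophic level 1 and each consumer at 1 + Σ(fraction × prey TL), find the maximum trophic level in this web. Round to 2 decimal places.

Node B: 1 + 1 = 2
Node C: 1 + 1 = 2
Node D: 1 + (0.57×2 + 0.18×1 + 0.25×2) = 2.82
Node E: 1 + 2.82 = 3.82
Node F: 1 + 3.82 = 4.82
Node G: 1 + (0.26×2 + 0.63×3.82 + 0.11×2.82) = 4.2368
Node H: 1 + 4.2368 = 5.2368

5.24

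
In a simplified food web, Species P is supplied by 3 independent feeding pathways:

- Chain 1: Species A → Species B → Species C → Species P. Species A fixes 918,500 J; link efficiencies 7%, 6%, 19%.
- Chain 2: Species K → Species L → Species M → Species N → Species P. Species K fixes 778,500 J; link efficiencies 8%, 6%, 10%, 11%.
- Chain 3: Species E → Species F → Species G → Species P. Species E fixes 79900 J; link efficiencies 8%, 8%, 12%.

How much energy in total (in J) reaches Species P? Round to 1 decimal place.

835.4 J

Chain 1: 918500 × 0.07 × 0.06 × 0.19 = 732.963 J
Chain 2: 778500 × 0.08 × 0.06 × 0.1 × 0.11 = 41.1048 J
Chain 3: 79900 × 0.08 × 0.08 × 0.12 = 61.3632 J
Total at Species P: 732.963 + 41.1048 + 61.3632 = 835.431 J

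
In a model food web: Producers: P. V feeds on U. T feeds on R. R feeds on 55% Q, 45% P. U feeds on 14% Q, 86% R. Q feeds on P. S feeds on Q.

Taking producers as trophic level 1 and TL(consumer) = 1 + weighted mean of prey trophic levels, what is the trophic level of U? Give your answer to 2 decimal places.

3.47

Q: 1 + 1 = 2
R: 1 + (0.55×2 + 0.45×1) = 2.55
S: 1 + 2 = 3
T: 1 + 2.55 = 3.55
U: 1 + (0.14×2 + 0.86×2.55) = 3.473
V: 1 + 3.473 = 4.473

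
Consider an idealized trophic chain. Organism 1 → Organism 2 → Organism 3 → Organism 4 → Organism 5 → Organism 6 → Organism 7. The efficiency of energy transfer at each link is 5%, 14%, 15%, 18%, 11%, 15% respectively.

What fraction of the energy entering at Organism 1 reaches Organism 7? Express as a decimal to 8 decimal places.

0.00000312

Product of link efficiencies: 0.05 × 0.14 × 0.15 × 0.18 × 0.11 × 0.15 = 0.0000031185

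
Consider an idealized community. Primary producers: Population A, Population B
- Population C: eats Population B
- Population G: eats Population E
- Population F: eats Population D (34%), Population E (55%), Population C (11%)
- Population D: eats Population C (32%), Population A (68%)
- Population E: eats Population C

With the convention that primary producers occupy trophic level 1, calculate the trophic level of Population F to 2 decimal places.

Population C: 1 + 1 = 2
Population D: 1 + (0.32×2 + 0.68×1) = 2.32
Population E: 1 + 2 = 3
Population F: 1 + (0.34×2.32 + 0.55×3 + 0.11×2) = 3.6588
Population G: 1 + 3 = 4

3.66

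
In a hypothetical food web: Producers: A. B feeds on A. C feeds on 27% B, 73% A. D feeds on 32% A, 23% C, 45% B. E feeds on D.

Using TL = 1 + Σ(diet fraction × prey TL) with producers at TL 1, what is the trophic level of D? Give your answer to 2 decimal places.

B: 1 + 1 = 2
C: 1 + (0.27×2 + 0.73×1) = 2.27
D: 1 + (0.32×1 + 0.23×2.27 + 0.45×2) = 2.7421
E: 1 + 2.7421 = 3.7421

2.74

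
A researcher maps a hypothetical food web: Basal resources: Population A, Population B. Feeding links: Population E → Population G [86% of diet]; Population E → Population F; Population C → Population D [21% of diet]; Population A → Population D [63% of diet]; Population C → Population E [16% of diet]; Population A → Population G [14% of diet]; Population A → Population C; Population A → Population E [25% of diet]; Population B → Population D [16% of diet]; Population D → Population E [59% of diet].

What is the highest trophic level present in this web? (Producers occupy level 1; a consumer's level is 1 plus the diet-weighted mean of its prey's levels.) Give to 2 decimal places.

3.87

Population C: 1 + 1 = 2
Population D: 1 + (0.16×1 + 0.63×1 + 0.21×2) = 2.21
Population E: 1 + (0.59×2.21 + 0.16×2 + 0.25×1) = 2.8739
Population F: 1 + 2.8739 = 3.8739
Population G: 1 + (0.86×2.8739 + 0.14×1) = 3.611554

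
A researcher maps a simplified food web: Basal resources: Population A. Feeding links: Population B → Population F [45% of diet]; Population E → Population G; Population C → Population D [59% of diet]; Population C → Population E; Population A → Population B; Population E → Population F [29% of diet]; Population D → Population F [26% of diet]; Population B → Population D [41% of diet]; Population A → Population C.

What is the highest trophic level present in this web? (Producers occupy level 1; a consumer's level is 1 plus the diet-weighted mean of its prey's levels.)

Population B: 1 + 1 = 2
Population C: 1 + 1 = 2
Population D: 1 + (0.41×2 + 0.59×2) = 3
Population E: 1 + 2 = 3
Population F: 1 + (0.26×3 + 0.45×2 + 0.29×3) = 3.55
Population G: 1 + 3 = 4

4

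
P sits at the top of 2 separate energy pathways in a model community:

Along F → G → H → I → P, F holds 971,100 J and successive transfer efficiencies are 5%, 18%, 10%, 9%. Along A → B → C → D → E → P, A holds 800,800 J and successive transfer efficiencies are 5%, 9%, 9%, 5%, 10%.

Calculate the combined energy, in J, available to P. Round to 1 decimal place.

Via F: 971100 × 0.05 × 0.18 × 0.1 × 0.09 = 78.6591 J
Via A: 800800 × 0.05 × 0.09 × 0.09 × 0.05 × 0.1 = 1.62162 J
Total at P: 78.6591 + 1.62162 = 80.28072 J

80.3 J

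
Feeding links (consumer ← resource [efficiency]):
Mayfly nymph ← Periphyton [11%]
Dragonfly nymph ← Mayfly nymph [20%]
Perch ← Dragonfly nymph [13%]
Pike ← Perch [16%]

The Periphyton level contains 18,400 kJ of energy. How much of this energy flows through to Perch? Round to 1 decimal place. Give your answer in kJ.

52.6 kJ

Mayfly nymph: 18400 × 0.11 = 2024 kJ
Dragonfly nymph: 2024 × 0.2 = 404.8 kJ
Perch: 404.8 × 0.13 = 52.624 kJ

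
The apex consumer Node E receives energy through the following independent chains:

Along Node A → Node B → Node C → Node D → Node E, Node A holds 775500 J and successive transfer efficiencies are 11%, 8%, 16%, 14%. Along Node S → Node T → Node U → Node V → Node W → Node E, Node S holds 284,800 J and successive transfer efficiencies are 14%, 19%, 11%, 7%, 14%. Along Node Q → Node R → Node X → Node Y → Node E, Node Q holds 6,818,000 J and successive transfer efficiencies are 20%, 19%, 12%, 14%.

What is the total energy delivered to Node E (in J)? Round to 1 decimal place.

4513.6 J

Via Node A: 775500 × 0.11 × 0.08 × 0.16 × 0.14 = 152.86656 J
Via Node S: 284800 × 0.14 × 0.19 × 0.11 × 0.07 × 0.14 = 8.16658304 J
Via Node Q: 6818000 × 0.2 × 0.19 × 0.12 × 0.14 = 4352.6112 J
Total at Node E: 152.86656 + 8.16658304 + 4352.6112 = 4513.64434304 J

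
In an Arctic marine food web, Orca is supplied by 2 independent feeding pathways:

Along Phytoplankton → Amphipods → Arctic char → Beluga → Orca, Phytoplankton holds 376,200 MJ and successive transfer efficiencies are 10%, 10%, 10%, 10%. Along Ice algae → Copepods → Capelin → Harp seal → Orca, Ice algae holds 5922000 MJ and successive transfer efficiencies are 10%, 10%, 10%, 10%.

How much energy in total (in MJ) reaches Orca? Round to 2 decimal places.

Via Phytoplankton: 376200 × 0.1 × 0.1 × 0.1 × 0.1 = 37.62 MJ
Via Ice algae: 5922000 × 0.1 × 0.1 × 0.1 × 0.1 = 592.2 MJ
Total at Orca: 37.62 + 592.2 = 629.82 MJ

629.82 MJ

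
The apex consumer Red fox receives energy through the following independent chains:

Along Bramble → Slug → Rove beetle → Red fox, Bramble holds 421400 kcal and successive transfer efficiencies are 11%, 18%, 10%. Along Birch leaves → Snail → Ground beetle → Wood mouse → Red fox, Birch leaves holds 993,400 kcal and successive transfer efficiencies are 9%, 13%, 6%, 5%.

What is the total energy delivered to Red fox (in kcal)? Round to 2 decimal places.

869.24 kcal

Via Bramble: 421400 × 0.11 × 0.18 × 0.1 = 834.372 kcal
Via Birch leaves: 993400 × 0.09 × 0.13 × 0.06 × 0.05 = 34.86834 kcal
Total at Red fox: 834.372 + 34.86834 = 869.24034 kcal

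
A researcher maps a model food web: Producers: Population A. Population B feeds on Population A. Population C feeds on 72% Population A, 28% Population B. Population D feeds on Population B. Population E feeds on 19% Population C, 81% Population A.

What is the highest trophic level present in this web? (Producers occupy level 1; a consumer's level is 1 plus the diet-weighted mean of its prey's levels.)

Population B: 1 + 1 = 2
Population C: 1 + (0.72×1 + 0.28×2) = 2.28
Population D: 1 + 2 = 3
Population E: 1 + (0.19×2.28 + 0.81×1) = 2.2432

3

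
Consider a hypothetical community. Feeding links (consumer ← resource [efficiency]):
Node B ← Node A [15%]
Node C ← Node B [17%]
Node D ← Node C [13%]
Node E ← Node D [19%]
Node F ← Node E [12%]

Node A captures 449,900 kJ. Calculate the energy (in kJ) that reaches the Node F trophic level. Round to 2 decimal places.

34.00 kJ

Node B: 449900 × 0.15 = 67485 kJ
Node C: 67485 × 0.17 = 11472.45 kJ
Node D: 11472.45 × 0.13 = 1491.4185 kJ
Node E: 1491.4185 × 0.19 = 283.369515 kJ
Node F: 283.369515 × 0.12 = 34.0043418 kJ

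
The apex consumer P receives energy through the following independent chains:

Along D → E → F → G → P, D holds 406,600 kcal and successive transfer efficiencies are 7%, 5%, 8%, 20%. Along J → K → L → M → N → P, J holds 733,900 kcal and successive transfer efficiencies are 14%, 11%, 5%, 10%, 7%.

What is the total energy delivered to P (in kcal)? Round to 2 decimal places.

Via D: 406600 × 0.07 × 0.05 × 0.08 × 0.2 = 22.7696 kcal
Via J: 733900 × 0.14 × 0.11 × 0.05 × 0.1 × 0.07 = 3.955721 kcal
Total at P: 22.7696 + 3.955721 = 26.725321 kcal

26.73 kcal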